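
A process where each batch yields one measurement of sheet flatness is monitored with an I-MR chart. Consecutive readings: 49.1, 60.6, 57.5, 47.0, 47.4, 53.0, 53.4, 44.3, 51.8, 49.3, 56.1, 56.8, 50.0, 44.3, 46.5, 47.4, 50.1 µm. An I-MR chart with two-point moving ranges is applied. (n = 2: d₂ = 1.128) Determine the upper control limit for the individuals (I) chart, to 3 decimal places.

63.558

X̄ = (49.1 + 60.6 + 57.5 + 47.0 + 47.4 + 53.0 + 53.4 + 44.3 + 51.8 + 49.3 + 56.1 + 56.8 + 50.0 + 44.3 + 46.5 + 47.4 + 50.1) / 17 = 50.8588
Moving ranges: 11.5, 3.1, 10.5, 0.4, 5.6, 0.4, 9.1, 7.5, 2.5, 6.8, 0.7, 6.8, 5.7, 2.2, 0.9, 2.7; M̄R̄ = 76.4000 / 16 = 4.7750
UCL = X̄ + 3·M̄R̄/d₂ = 50.8588 + 3 × 4.7750 / 1.128 = 63.5583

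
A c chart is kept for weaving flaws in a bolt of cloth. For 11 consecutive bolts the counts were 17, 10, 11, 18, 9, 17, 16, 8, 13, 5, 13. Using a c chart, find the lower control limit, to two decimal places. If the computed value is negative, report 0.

c̄ = (17 + 10 + 11 + 18 + 9 + 17 + 16 + 8 + 13 + 5 + 13) / 11 = 137 / 11 = 12.4545
LCL = c̄ − 3√c̄ = 12.4545 − 3 × 3.5291 = 1.8672

1.87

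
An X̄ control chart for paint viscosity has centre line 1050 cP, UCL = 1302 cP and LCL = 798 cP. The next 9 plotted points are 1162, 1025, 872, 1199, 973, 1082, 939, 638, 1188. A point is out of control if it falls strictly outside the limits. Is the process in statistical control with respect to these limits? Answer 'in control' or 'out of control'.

out of control

Compare each point to [798, 1302]: sample 8 = 638 < LCL.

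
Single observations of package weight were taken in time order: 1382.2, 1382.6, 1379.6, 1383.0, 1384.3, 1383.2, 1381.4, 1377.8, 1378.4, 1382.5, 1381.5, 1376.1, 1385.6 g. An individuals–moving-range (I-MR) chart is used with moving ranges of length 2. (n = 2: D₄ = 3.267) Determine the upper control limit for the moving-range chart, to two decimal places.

Moving ranges: 0.4, 3.0, 3.4, 1.3, 1.1, 1.8, 3.6, 0.6, 4.1, 1.0, 5.4, 9.5; M̄R̄ = 35.2000 / 12 = 2.9333
UCL_MR = D₄·M̄R̄ = 3.267 × 2.9333 = 9.5832

9.58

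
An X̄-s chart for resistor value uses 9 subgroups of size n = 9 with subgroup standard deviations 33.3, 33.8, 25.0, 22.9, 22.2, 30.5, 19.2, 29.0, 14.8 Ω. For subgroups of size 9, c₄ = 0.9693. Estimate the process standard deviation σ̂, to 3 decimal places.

26.445

s̄ = (33.3 + 33.8 + 25.0 + 22.9 + 22.2 + 30.5 + 19.2 + 29.0 + 14.8) / 9 = 25.6333
σ̂ = s̄ / c₄ = 25.6333 / 0.9693 = 26.4452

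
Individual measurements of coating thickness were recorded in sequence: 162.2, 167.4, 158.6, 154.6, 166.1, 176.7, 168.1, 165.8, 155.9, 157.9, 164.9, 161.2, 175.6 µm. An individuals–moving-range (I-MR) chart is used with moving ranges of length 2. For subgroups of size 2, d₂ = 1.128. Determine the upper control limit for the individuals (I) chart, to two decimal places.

X̄ = (162.2 + 167.4 + 158.6 + 154.6 + 166.1 + 176.7 + 168.1 + 165.8 + 155.9 + 157.9 + 164.9 + 161.2 + 175.6) / 13 = 164.2308
Moving ranges: 5.2, 8.8, 4.0, 11.5, 10.6, 8.6, 2.3, 9.9, 2.0, 7.0, 3.7, 14.4; M̄R̄ = 88.0000 / 12 = 7.3333
UCL = X̄ + 3·M̄R̄/d₂ = 164.2308 + 3 × 7.3333 / 1.128 = 183.7343

183.73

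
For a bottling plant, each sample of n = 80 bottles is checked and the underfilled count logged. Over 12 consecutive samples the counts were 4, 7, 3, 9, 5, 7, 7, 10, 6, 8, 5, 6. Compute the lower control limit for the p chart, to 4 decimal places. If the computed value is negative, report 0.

p̄ = Σdᵢ / (k·n) = 77 / (12 × 80) = 0.08021
LCL = p̄ − 3·√(p̄(1−p̄)/n) = 0.08021 − 3 × 0.03037 = -0.01089 → 0 (negative, so LCL = 0)

0.0000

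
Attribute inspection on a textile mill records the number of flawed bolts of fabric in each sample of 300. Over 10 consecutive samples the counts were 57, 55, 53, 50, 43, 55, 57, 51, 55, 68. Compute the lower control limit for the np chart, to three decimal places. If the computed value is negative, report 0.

p̄ = Σdᵢ / (k·n) = 544 / (10 × 300) = 0.18133
LCL = np̄ − 3·√(np̄(1−p̄)) = 54.4000 − 3 × 6.6735 = 34.3795

34.380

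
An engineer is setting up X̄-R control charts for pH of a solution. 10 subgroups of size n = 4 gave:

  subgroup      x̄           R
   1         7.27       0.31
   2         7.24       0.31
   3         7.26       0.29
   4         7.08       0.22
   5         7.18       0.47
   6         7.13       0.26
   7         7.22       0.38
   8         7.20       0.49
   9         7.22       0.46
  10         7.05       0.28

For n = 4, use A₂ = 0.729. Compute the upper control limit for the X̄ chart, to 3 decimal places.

7.438

X̄̄ = (7.27 + 7.24 + 7.26 + 7.08 + 7.18 + 7.13 + 7.22 + 7.20 + 7.22 + 7.05) / 10 = 71.8500 / 10 = 7.1850
R̄ = (0.31 + 0.31 + 0.29 + 0.22 + 0.47 + 0.26 + 0.38 + 0.49 + 0.46 + 0.28) / 10 = 3.4700 / 10 = 0.3470
UCL = X̄̄ + A₂·R̄ = 7.1850 + 0.729 × 0.3470 = 7.4380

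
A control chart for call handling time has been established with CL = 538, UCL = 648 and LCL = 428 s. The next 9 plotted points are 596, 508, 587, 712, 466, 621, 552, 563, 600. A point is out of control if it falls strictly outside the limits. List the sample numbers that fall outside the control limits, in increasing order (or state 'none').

Compare each point to [428, 648]: sample 4 = 712 > UCL.

4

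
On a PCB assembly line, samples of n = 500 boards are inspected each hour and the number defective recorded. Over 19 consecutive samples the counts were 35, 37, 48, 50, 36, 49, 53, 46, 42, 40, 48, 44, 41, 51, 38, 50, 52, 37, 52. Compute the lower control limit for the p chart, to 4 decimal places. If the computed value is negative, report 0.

0.0511

p̄ = Σdᵢ / (k·n) = 849 / (19 × 500) = 0.08937
LCL = p̄ − 3·√(p̄(1−p̄)/n) = 0.08937 − 3 × 0.01276 = 0.05109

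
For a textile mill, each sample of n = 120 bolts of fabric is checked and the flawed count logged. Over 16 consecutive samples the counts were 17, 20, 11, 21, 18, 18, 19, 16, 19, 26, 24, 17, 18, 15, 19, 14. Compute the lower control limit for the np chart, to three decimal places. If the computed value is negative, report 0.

p̄ = Σdᵢ / (k·n) = 292 / (16 × 120) = 0.15208
LCL = np̄ − 3·√(np̄(1−p̄)) = 18.2500 − 3 × 3.9338 = 6.4487

6.449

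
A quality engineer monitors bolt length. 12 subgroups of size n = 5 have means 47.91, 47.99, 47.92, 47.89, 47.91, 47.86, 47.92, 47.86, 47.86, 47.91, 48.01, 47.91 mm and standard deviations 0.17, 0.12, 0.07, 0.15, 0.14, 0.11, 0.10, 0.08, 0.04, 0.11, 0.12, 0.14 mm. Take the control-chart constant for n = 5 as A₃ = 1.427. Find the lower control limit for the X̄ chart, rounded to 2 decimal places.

47.75

X̄̄ = (47.91 + 47.99 + 47.92 + 47.89 + 47.91 + 47.86 + 47.92 + 47.86 + 47.86 + 47.91 + 48.01 + 47.91) / 12 = 47.9125
s̄ = (0.17 + 0.12 + 0.07 + 0.15 + 0.14 + 0.11 + 0.10 + 0.08 + 0.04 + 0.11 + 0.12 + 0.14) / 12 = 0.1125
LCL = X̄̄ − A₃·s̄ = 47.9125 − 1.427 × 0.1125 = 47.7520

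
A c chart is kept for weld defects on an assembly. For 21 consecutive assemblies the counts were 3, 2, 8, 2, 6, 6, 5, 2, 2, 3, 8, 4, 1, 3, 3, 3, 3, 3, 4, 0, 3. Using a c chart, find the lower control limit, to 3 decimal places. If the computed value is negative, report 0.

0.000

c̄ = (3 + 2 + 8 + 2 + 6 + 6 + 5 + 2 + 2 + 3 + 8 + 4 + 1 + 3 + 3 + 3 + 3 + 3 + 4 + 0 + 3) / 21 = 74 / 21 = 3.5238
LCL = c̄ − 3√c̄ = 3.5238 − 3 × 1.8772 = -2.1077 → 0 (cannot be negative)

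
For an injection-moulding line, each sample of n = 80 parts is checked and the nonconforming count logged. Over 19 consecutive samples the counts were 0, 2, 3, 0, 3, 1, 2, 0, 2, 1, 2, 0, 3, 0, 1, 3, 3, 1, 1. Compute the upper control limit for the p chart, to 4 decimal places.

0.0635

p̄ = Σdᵢ / (k·n) = 28 / (19 × 80) = 0.01842
UCL = p̄ + 3·√(p̄(1−p̄)/n) = 0.01842 + 3 × √(0.01842×0.98158/80) = 0.01842 + 3 × 0.01503 = 0.06352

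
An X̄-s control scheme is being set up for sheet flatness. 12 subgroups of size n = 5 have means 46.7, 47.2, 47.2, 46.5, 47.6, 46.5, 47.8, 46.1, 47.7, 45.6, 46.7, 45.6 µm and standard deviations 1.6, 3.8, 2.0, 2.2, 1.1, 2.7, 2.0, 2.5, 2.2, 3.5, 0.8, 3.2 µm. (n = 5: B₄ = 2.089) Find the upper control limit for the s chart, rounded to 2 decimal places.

4.80

s̄ = (1.6 + 3.8 + 2.0 + 2.2 + 1.1 + 2.7 + 2.0 + 2.5 + 2.2 + 3.5 + 0.8 + 3.2) / 12 = 2.3000
UCL_s = B₄·s̄ = 2.089 × 2.3000 = 4.8047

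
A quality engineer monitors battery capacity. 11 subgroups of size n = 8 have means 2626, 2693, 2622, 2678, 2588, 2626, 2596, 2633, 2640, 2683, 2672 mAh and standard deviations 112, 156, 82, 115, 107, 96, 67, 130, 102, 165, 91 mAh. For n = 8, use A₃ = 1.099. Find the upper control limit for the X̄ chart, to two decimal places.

X̄̄ = (2626 + 2693 + 2622 + 2678 + 2588 + 2626 + 2596 + 2633 + 2640 + 2683 + 2672) / 11 = 2641.5455
s̄ = (112 + 156 + 82 + 115 + 107 + 96 + 67 + 130 + 102 + 165 + 91) / 11 = 111.1818
UCL = X̄̄ + A₃·s̄ = 2641.5455 + 1.099 × 111.1818 = 2763.7343

2763.73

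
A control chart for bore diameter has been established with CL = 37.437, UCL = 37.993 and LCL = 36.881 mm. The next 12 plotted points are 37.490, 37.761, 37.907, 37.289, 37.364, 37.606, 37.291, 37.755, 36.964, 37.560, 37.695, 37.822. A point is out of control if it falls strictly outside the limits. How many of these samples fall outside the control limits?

0

All 12 points lie within [36.881, 37.993].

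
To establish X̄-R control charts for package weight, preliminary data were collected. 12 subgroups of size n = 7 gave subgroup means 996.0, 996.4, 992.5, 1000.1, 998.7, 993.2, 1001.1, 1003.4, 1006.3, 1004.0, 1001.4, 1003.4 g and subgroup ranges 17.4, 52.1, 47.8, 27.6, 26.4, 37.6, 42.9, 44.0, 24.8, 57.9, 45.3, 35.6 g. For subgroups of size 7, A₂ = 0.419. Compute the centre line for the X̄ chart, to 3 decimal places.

X̄̄ = (996.0 + 996.4 + 992.5 + 1000.1 + 998.7 + 993.2 + 1001.1 + 1003.4 + 1006.3 + 1004.0 + 1001.4 + 1003.4) / 12 = 11996.5000 / 12 = 999.7083
CL = X̄̄ = 999.7083

999.708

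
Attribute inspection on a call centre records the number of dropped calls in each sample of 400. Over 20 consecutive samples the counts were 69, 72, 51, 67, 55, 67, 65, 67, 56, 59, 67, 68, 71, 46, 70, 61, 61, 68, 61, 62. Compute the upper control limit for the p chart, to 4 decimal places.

p̄ = Σdᵢ / (k·n) = 1263 / (20 × 400) = 0.15787
UCL = p̄ + 3·√(p̄(1−p̄)/n) = 0.15787 + 3 × √(0.15787×0.84213/400) = 0.15787 + 3 × 0.01823 = 0.21257

0.2126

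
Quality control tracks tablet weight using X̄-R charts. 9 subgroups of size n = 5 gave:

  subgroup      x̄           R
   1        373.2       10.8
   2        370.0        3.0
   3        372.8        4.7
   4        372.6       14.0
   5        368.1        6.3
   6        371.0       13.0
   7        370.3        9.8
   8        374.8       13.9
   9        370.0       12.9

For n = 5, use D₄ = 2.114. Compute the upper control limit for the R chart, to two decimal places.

R̄ = (10.8 + 3.0 + 4.7 + 14.0 + 6.3 + 13.0 + 9.8 + 13.9 + 12.9) / 9 = 88.4000 / 9 = 9.8222
UCL_R = D₄·R̄ = 2.114 × 9.8222 = 20.7642

20.76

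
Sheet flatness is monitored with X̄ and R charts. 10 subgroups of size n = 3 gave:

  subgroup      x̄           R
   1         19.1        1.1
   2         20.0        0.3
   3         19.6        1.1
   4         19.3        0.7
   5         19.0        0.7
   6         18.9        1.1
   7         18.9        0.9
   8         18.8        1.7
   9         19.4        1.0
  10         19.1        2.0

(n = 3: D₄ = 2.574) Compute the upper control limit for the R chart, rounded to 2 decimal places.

R̄ = (1.1 + 0.3 + 1.1 + 0.7 + 0.7 + 1.1 + 0.9 + 1.7 + 1.0 + 2.0) / 10 = 10.6000 / 10 = 1.0600
UCL_R = D₄·R̄ = 2.574 × 1.0600 = 2.7284

2.73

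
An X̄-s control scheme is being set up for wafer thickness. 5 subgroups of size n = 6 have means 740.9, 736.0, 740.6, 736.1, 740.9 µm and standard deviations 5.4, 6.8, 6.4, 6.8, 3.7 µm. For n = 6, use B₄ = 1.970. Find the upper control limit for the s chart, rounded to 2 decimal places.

s̄ = (5.4 + 6.8 + 6.4 + 6.8 + 3.7) / 5 = 5.8200
UCL_s = B₄·s̄ = 1.970 × 5.8200 = 11.4654

11.47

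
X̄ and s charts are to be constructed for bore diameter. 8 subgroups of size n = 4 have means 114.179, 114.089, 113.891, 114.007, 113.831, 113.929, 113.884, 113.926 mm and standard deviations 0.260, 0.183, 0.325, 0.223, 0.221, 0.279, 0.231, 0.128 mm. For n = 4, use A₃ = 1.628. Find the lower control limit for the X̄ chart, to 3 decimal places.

X̄̄ = (114.179 + 114.089 + 113.891 + 114.007 + 113.831 + 113.929 + 113.884 + 113.926) / 8 = 113.9670
s̄ = (0.260 + 0.183 + 0.325 + 0.223 + 0.221 + 0.279 + 0.231 + 0.128) / 8 = 0.2313
LCL = X̄̄ − A₃·s̄ = 113.9670 − 1.628 × 0.2313 = 113.5905

113.591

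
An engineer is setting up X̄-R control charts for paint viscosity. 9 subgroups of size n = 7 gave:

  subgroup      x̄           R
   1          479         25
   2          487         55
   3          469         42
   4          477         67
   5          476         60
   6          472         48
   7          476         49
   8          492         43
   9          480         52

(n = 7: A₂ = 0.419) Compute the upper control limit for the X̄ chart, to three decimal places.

X̄̄ = (479 + 487 + 469 + 477 + 476 + 472 + 476 + 492 + 480) / 9 = 4308.0000 / 9 = 478.6667
R̄ = (25 + 55 + 42 + 67 + 60 + 48 + 49 + 43 + 52) / 9 = 441.0000 / 9 = 49.0000
UCL = X̄̄ + A₂·R̄ = 478.6667 + 0.419 × 49.0000 = 499.1977

499.198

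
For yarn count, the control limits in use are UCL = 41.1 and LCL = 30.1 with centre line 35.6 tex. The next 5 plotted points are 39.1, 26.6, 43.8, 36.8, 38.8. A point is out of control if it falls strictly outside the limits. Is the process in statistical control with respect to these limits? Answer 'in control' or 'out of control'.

Compare each point to [30.1, 41.1]: sample 2 = 26.6 < LCL; sample 3 = 43.8 > UCL.

out of control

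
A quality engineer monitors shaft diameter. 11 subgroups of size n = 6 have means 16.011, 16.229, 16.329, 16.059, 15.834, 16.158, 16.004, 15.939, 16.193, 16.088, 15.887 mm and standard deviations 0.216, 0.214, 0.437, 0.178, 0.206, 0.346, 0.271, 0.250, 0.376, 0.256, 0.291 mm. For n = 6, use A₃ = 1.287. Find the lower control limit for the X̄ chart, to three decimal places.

15.711

X̄̄ = (16.011 + 16.229 + 16.329 + 16.059 + 15.834 + 16.158 + 16.004 + 15.939 + 16.193 + 16.088 + 15.887) / 11 = 16.0665
s̄ = (0.216 + 0.214 + 0.437 + 0.178 + 0.206 + 0.346 + 0.271 + 0.250 + 0.376 + 0.256 + 0.291) / 11 = 0.2765
LCL = X̄̄ − A₃·s̄ = 16.0665 − 1.287 × 0.2765 = 15.7107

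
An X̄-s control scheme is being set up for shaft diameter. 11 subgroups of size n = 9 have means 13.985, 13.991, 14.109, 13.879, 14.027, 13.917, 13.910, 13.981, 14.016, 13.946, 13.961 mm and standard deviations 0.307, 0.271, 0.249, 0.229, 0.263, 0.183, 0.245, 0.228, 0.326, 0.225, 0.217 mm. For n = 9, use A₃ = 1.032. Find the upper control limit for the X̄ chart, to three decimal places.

X̄̄ = (13.985 + 13.991 + 14.109 + 13.879 + 14.027 + 13.917 + 13.910 + 13.981 + 14.016 + 13.946 + 13.961) / 11 = 13.9747
s̄ = (0.307 + 0.271 + 0.249 + 0.229 + 0.263 + 0.183 + 0.245 + 0.228 + 0.326 + 0.225 + 0.217) / 11 = 0.2494
UCL = X̄̄ + A₃·s̄ = 13.9747 + 1.032 × 0.2494 = 14.2321

14.232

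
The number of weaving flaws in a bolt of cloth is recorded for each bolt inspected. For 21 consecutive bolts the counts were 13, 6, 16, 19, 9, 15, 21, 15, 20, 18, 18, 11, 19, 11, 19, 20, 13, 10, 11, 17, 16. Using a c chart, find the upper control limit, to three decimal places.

c̄ = (13 + 6 + 16 + 19 + 9 + 15 + 21 + 15 + 20 + 18 + 18 + 11 + 19 + 11 + 19 + 20 + 13 + 10 + 11 + 17 + 16) / 21 = 317 / 21 = 15.0952
UCL = c̄ + 3√c̄ = 15.0952 + 3 × √15.0952 = 15.0952 + 3 × 3.8853 = 26.7510

26.751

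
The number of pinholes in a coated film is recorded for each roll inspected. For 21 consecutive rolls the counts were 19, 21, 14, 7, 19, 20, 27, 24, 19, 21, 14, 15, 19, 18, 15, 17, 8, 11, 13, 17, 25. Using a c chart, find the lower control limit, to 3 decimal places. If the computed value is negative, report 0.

4.813

c̄ = (19 + 21 + 14 + 7 + 19 + 20 + 27 + 24 + 19 + 21 + 14 + 15 + 19 + 18 + 15 + 17 + 8 + 11 + 13 + 17 + 25) / 21 = 363 / 21 = 17.2857
LCL = c̄ − 3√c̄ = 17.2857 − 3 × 4.1576 = 4.8129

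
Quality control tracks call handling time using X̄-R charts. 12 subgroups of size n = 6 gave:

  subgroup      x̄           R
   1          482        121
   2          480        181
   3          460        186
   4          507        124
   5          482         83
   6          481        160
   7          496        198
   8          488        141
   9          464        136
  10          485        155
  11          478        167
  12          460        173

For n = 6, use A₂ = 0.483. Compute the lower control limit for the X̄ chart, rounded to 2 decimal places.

X̄̄ = (482 + 480 + 460 + 507 + 482 + 481 + 496 + 488 + 464 + 485 + 478 + 460) / 12 = 5763.0000 / 12 = 480.2500
R̄ = (121 + 181 + 186 + 124 + 83 + 160 + 198 + 141 + 136 + 155 + 167 + 173) / 12 = 1825.0000 / 12 = 152.0833
LCL = X̄̄ − A₂·R̄ = 480.2500 − 0.483 × 152.0833 = 406.7937

406.79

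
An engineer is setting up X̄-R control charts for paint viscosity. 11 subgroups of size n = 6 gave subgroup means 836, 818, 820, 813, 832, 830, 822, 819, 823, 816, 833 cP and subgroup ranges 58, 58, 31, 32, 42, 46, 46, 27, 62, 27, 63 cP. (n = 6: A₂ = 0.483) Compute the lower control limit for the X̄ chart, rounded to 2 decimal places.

X̄̄ = (836 + 818 + 820 + 813 + 832 + 830 + 822 + 819 + 823 + 816 + 833) / 11 = 9062.0000 / 11 = 823.8182
R̄ = (58 + 58 + 31 + 32 + 42 + 46 + 46 + 27 + 62 + 27 + 63) / 11 = 492.0000 / 11 = 44.7273
LCL = X̄̄ − A₂·R̄ = 823.8182 − 0.483 × 44.7273 = 802.2149

802.21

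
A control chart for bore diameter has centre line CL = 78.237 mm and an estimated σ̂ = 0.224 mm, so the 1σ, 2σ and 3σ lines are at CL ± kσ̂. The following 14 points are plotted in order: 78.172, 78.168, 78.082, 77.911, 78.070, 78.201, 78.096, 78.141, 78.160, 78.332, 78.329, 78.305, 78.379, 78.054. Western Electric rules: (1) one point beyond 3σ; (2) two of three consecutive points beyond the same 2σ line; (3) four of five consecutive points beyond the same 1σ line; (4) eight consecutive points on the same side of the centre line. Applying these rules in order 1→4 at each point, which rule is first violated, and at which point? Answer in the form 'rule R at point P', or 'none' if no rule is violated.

rule 4 at point 8

Zone of each point (C = within 1σ̂, B = 1σ̂–2σ̂, A = 2σ̂–3σ̂, * = beyond 3σ̂; sign = side of CL): 1:-C, 2:-C, 3:-C, 4:-B, 5:-C, 6:-C, 7:-C, 8:-C, 9:-C, 10:+C, 11:+C, 12:+C, 13:+C, 14:-C
Rule 4 (eight consecutive points on the same side of the centre line) is satisfied at point 8.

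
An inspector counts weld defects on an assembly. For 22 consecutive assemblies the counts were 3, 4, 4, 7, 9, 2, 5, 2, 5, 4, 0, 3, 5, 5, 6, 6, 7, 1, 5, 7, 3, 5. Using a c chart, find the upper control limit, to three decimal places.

10.786

c̄ = (3 + 4 + 4 + 7 + 9 + 2 + 5 + 2 + 5 + 4 + 0 + 3 + 5 + 5 + 6 + 6 + 7 + 1 + 5 + 7 + 3 + 5) / 22 = 98 / 22 = 4.4545
UCL = c̄ + 3√c̄ = 4.4545 + 3 × √4.4545 = 4.4545 + 3 × 2.1106 = 10.7863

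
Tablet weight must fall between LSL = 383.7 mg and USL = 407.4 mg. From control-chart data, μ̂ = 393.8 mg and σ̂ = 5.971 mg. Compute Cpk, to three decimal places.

0.564

Cpu = (USL − μ̂) / (3σ̂) = (407.4 − 393.8) / (3 × 5.971) = 0.7592; Cpl = (μ̂ − LSL) / (3σ̂) = (393.8 − 383.7) / (3 × 5.971) = 0.5638; Cpk = min(Cpu, Cpl) = 0.5638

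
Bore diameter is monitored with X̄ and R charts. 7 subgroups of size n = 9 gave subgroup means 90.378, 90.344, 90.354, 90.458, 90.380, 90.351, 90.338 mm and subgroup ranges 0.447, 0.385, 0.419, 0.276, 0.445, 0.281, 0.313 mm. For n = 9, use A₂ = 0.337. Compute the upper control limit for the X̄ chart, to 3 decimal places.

90.495

X̄̄ = (90.378 + 90.344 + 90.354 + 90.458 + 90.380 + 90.351 + 90.338) / 7 = 632.6030 / 7 = 90.3719
R̄ = (0.447 + 0.385 + 0.419 + 0.276 + 0.445 + 0.281 + 0.313) / 7 = 2.5660 / 7 = 0.3666
UCL = X̄̄ + A₂·R̄ = 90.3719 + 0.337 × 0.3666 = 90.4954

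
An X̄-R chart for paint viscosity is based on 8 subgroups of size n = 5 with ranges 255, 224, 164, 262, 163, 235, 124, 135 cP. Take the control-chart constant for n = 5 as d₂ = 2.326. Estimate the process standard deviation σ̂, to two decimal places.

R̄ = (255 + 224 + 164 + 262 + 163 + 235 + 124 + 135) / 8 = 195.2500
σ̂ = R̄ / d₂ = 195.2500 / 2.326 = 83.9424

83.94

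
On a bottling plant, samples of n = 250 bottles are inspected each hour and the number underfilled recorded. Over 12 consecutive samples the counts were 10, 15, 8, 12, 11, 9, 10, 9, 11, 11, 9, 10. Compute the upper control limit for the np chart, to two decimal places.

19.90

p̄ = Σdᵢ / (k·n) = 125 / (12 × 250) = 0.04167
UCL = np̄ + 3·√(np̄(1−p̄)) = 10.4167 + 3 × √(10.4167×0.95833) = 10.4167 + 3 × 3.1595 = 19.8953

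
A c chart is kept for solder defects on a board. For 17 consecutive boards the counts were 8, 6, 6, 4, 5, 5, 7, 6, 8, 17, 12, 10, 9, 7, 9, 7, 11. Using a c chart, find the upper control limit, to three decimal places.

c̄ = (8 + 6 + 6 + 4 + 5 + 5 + 7 + 6 + 8 + 17 + 12 + 10 + 9 + 7 + 9 + 7 + 11) / 17 = 137 / 17 = 8.0588
UCL = c̄ + 3√c̄ = 8.0588 + 3 × √8.0588 = 8.0588 + 3 × 2.8388 = 16.5752

16.575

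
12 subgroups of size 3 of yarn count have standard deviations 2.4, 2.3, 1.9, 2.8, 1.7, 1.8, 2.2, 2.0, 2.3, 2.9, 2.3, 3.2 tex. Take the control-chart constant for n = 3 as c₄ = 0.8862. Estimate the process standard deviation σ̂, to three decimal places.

2.614

s̄ = (2.4 + 2.3 + 1.9 + 2.8 + 1.7 + 1.8 + 2.2 + 2.0 + 2.3 + 2.9 + 2.3 + 3.2) / 12 = 2.3167
σ̂ = s̄ / c₄ = 2.3167 / 0.8862 = 2.6142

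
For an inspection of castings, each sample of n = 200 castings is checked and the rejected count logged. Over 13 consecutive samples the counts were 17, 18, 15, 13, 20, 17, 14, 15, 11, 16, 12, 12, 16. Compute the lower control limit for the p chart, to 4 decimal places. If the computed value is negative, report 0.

0.0194

p̄ = Σdᵢ / (k·n) = 196 / (13 × 200) = 0.07538
LCL = p̄ − 3·√(p̄(1−p̄)/n) = 0.07538 − 3 × 0.01867 = 0.01938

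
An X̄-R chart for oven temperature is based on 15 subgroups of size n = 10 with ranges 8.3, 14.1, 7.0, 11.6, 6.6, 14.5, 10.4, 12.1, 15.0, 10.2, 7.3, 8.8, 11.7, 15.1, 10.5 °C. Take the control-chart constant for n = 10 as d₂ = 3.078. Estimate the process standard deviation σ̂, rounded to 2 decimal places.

R̄ = (8.3 + 14.1 + 7.0 + 11.6 + 6.6 + 14.5 + 10.4 + 12.1 + 15.0 + 10.2 + 7.3 + 8.8 + 11.7 + 15.1 + 10.5) / 15 = 10.8800
σ̂ = R̄ / d₂ = 10.8800 / 3.078 = 3.5348

3.53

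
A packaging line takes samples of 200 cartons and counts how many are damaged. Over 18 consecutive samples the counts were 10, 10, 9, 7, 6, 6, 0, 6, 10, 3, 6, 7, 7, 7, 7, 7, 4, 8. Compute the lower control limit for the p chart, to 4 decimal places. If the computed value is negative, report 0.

p̄ = Σdᵢ / (k·n) = 120 / (18 × 200) = 0.03333
LCL = p̄ − 3·√(p̄(1−p̄)/n) = 0.03333 − 3 × 0.01269 = -0.00475 → 0 (negative, so LCL = 0)

0.0000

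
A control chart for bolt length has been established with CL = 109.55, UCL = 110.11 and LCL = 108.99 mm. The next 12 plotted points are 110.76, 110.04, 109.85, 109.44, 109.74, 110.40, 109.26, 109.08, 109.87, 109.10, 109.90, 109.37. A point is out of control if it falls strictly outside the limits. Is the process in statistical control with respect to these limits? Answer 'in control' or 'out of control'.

Compare each point to [108.99, 110.11]: sample 1 = 110.76 > UCL; sample 6 = 110.40 > UCL.

out of control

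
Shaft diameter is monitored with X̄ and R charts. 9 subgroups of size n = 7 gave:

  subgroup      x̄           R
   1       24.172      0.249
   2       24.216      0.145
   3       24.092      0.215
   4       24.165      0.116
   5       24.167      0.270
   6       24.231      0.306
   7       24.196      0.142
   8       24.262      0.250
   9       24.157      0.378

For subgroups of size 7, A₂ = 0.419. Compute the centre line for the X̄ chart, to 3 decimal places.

X̄̄ = (24.172 + 24.216 + 24.092 + 24.165 + 24.167 + 24.231 + 24.196 + 24.262 + 24.157) / 9 = 217.6580 / 9 = 24.1842
CL = X̄̄ = 24.1842

24.184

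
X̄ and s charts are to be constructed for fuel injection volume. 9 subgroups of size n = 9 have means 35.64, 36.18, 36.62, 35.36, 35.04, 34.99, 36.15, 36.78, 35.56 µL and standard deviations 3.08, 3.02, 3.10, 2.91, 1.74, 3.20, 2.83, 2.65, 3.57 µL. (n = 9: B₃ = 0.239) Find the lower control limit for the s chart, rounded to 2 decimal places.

s̄ = (3.08 + 3.02 + 3.10 + 2.91 + 1.74 + 3.20 + 2.83 + 2.65 + 3.57) / 9 = 2.9000
LCL_s = B₃·s̄ = 0.239 × 2.9000 = 0.6931

0.69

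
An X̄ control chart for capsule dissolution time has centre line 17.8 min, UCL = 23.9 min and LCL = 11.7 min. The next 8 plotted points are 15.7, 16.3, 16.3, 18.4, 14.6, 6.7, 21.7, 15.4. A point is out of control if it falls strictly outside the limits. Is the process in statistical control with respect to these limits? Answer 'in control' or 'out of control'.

Compare each point to [11.7, 23.9]: sample 6 = 6.7 < LCL.

out of control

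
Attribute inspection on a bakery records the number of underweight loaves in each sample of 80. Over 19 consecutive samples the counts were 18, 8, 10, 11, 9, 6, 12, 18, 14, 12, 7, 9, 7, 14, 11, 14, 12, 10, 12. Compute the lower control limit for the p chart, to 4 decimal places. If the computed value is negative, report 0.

0.0241

p̄ = Σdᵢ / (k·n) = 214 / (19 × 80) = 0.14079
LCL = p̄ − 3·√(p̄(1−p̄)/n) = 0.14079 − 3 × 0.03889 = 0.02413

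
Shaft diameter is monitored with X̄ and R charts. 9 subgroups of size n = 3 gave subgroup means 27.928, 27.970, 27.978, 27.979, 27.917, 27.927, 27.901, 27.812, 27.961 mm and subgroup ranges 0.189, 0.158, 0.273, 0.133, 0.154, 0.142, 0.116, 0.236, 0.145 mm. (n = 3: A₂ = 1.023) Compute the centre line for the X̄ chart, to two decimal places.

X̄̄ = (27.928 + 27.970 + 27.978 + 27.979 + 27.917 + 27.927 + 27.901 + 27.812 + 27.961) / 9 = 251.3730 / 9 = 27.9303
CL = X̄̄ = 27.9303

27.93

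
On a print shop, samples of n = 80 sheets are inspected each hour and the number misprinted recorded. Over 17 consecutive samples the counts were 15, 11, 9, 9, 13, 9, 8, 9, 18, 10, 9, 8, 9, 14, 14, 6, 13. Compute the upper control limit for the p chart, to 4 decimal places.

p̄ = Σdᵢ / (k·n) = 184 / (17 × 80) = 0.13529
UCL = p̄ + 3·√(p̄(1−p̄)/n) = 0.13529 + 3 × √(0.13529×0.86471/80) = 0.13529 + 3 × 0.03824 = 0.25002

0.2500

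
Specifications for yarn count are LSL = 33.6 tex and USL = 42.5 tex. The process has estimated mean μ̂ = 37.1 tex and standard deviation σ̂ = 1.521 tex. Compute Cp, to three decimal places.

Cp = (USL − LSL) / (6σ̂) = (42.5 − 33.6) / (6 × 1.521) = 8.9000 / 9.1260 = 0.9752

0.975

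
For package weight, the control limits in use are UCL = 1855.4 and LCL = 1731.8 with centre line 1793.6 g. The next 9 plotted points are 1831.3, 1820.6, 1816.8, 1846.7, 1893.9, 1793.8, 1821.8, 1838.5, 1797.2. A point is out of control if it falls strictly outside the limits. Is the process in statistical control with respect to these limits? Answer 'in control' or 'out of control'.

Compare each point to [1731.8, 1855.4]: sample 5 = 1893.9 > UCL.

out of control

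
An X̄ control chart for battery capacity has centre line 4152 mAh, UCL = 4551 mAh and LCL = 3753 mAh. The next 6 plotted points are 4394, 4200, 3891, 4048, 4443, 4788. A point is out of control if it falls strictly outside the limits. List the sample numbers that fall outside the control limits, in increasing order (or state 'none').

6

Compare each point to [3753, 4551]: sample 6 = 4788 > UCL.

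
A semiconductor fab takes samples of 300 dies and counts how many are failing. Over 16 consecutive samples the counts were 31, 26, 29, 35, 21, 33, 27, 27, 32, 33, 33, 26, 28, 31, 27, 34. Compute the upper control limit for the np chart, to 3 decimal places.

p̄ = Σdᵢ / (k·n) = 473 / (16 × 300) = 0.09854
UCL = np̄ + 3·√(np̄(1−p̄)) = 29.5625 + 3 × √(29.5625×0.90146) = 29.5625 + 3 × 5.1623 = 45.0494

45.049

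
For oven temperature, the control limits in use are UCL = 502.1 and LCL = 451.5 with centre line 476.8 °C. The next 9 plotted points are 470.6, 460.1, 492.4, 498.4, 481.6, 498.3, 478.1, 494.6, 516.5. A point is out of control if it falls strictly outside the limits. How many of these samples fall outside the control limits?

1

Compare each point to [451.5, 502.1]: sample 9 = 516.5 > UCL.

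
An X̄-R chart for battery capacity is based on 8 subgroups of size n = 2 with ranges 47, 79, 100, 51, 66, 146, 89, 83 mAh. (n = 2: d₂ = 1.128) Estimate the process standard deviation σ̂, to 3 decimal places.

73.249

R̄ = (47 + 79 + 100 + 51 + 66 + 146 + 89 + 83) / 8 = 82.6250
σ̂ = R̄ / d₂ = 82.6250 / 1.128 = 73.2491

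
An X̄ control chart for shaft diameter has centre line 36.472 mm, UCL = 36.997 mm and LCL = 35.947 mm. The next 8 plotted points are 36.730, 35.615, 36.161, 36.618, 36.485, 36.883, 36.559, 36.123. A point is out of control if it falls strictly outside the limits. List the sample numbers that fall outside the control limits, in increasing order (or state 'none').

2

Compare each point to [35.947, 36.997]: sample 2 = 35.615 < LCL.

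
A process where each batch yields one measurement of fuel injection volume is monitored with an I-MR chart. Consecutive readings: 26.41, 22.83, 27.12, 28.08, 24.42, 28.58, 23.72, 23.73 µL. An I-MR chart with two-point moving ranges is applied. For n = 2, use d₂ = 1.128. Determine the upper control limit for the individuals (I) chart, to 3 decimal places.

X̄ = (26.41 + 22.83 + 27.12 + 28.08 + 24.42 + 28.58 + 23.72 + 23.73) / 8 = 25.6112
Moving ranges: 3.58, 4.29, 0.96, 3.66, 4.16, 4.86, 0.01; M̄R̄ = 21.5200 / 7 = 3.0743
UCL = X̄ + 3·M̄R̄/d₂ = 25.6112 + 3 × 3.0743 / 1.128 = 33.7875

33.788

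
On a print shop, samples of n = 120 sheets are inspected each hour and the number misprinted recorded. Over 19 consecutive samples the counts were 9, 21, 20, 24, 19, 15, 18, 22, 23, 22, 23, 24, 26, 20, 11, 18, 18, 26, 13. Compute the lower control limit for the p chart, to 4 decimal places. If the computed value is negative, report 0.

0.0620

p̄ = Σdᵢ / (k·n) = 372 / (19 × 120) = 0.16316
LCL = p̄ − 3·√(p̄(1−p̄)/n) = 0.16316 − 3 × 0.03373 = 0.06196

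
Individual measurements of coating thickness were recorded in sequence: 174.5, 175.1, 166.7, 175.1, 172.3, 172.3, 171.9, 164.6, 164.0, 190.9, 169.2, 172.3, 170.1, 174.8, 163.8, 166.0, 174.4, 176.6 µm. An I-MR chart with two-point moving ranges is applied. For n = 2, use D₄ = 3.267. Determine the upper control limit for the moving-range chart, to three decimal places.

Moving ranges: 0.6, 8.4, 8.4, 2.8, 0.0, 0.4, 7.3, 0.6, 26.9, 21.7, 3.1, 2.2, 4.7, 11.0, 2.2, 8.4, 2.2; M̄R̄ = 110.9000 / 17 = 6.5235
UCL_MR = D₄·M̄R̄ = 3.267 × 6.5235 = 21.3124

21.312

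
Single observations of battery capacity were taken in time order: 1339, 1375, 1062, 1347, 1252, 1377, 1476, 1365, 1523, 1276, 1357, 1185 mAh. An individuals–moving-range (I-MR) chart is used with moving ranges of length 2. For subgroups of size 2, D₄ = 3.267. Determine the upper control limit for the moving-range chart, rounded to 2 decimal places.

Moving ranges: 36, 313, 285, 95, 125, 99, 111, 158, 247, 81, 172; M̄R̄ = 1722.0000 / 11 = 156.5455
UCL_MR = D₄·M̄R̄ = 3.267 × 156.5455 = 511.4340

511.43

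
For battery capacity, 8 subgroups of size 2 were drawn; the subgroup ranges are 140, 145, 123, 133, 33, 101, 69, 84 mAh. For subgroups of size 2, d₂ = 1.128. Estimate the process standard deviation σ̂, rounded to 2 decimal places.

R̄ = (140 + 145 + 123 + 133 + 33 + 101 + 69 + 84) / 8 = 103.5000
σ̂ = R̄ / d₂ = 103.5000 / 1.128 = 91.7553

91.76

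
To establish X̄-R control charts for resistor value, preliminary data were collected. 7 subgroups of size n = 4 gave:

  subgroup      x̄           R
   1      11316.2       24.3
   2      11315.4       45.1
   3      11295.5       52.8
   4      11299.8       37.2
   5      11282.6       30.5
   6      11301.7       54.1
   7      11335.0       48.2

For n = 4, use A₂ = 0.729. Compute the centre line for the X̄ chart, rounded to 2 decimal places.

11306.60

X̄̄ = (11316.2 + 11315.4 + 11295.5 + 11299.8 + 11282.6 + 11301.7 + 11335.0) / 7 = 79146.2000 / 7 = 11306.6000
CL = X̄̄ = 11306.6000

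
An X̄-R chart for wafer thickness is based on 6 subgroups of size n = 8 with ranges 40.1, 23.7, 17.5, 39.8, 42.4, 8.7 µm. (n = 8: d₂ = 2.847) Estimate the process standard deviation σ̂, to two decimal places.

10.08

R̄ = (40.1 + 23.7 + 17.5 + 39.8 + 42.4 + 8.7) / 6 = 28.7000
σ̂ = R̄ / d₂ = 28.7000 / 2.847 = 10.0808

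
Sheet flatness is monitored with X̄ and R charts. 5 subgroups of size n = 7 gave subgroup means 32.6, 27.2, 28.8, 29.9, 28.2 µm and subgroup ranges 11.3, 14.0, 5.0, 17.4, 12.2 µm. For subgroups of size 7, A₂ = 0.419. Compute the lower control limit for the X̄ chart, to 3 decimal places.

X̄̄ = (32.6 + 27.2 + 28.8 + 29.9 + 28.2) / 5 = 146.7000 / 5 = 29.3400
R̄ = (11.3 + 14.0 + 5.0 + 17.4 + 12.2) / 5 = 59.9000 / 5 = 11.9800
LCL = X̄̄ − A₂·R̄ = 29.3400 − 0.419 × 11.9800 = 24.3204

24.320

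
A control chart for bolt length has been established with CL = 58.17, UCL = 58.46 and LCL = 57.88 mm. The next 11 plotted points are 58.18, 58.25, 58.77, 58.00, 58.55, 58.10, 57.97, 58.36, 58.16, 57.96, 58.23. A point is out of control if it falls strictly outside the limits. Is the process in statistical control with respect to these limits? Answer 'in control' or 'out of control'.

out of control

Compare each point to [57.88, 58.46]: sample 3 = 58.77 > UCL; sample 5 = 58.55 > UCL.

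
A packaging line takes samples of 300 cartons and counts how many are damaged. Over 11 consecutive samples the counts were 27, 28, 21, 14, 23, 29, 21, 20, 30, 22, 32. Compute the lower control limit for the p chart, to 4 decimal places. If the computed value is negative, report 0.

p̄ = Σdᵢ / (k·n) = 267 / (11 × 300) = 0.08091
LCL = p̄ − 3·√(p̄(1−p̄)/n) = 0.08091 − 3 × 0.01574 = 0.03368

0.0337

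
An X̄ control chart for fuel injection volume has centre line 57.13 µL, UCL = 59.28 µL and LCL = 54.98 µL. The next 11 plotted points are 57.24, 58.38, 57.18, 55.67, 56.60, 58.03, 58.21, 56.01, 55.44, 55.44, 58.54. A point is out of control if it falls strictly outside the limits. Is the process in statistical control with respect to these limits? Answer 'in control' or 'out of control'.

in control

All 11 points lie within [54.98, 59.28].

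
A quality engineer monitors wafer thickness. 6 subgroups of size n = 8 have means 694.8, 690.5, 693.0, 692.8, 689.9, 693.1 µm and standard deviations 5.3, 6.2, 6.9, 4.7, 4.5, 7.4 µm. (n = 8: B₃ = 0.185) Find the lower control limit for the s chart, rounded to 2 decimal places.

s̄ = (5.3 + 6.2 + 6.9 + 4.7 + 4.5 + 7.4) / 6 = 5.8333
LCL_s = B₃·s̄ = 0.185 × 5.8333 = 1.0792

1.08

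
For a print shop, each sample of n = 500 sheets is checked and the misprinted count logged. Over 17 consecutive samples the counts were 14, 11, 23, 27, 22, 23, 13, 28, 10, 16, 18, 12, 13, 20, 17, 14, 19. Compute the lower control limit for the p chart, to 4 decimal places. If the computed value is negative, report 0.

p̄ = Σdᵢ / (k·n) = 300 / (17 × 500) = 0.03529
LCL = p̄ − 3·√(p̄(1−p̄)/n) = 0.03529 − 3 × 0.00825 = 0.01054

0.0105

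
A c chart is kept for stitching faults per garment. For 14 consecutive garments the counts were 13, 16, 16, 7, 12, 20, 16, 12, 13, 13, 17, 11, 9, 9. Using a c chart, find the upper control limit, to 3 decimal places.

24.019

c̄ = (13 + 16 + 16 + 7 + 12 + 20 + 16 + 12 + 13 + 13 + 17 + 11 + 9 + 9) / 14 = 184 / 14 = 13.1429
UCL = c̄ + 3√c̄ = 13.1429 + 3 × √13.1429 = 13.1429 + 3 × 3.6253 = 24.0188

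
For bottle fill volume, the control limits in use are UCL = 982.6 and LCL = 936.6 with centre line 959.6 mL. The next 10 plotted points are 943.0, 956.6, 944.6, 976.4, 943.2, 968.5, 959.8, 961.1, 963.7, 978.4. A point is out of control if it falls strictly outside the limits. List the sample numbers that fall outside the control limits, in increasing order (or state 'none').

none

All 10 points lie within [936.6, 982.6].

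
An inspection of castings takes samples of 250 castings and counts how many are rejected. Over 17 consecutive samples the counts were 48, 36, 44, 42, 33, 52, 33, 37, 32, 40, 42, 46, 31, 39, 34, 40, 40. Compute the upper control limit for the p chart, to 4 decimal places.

0.2265

p̄ = Σdᵢ / (k·n) = 669 / (17 × 250) = 0.15741
UCL = p̄ + 3·√(p̄(1−p̄)/n) = 0.15741 + 3 × √(0.15741×0.84259/250) = 0.15741 + 3 × 0.02303 = 0.22651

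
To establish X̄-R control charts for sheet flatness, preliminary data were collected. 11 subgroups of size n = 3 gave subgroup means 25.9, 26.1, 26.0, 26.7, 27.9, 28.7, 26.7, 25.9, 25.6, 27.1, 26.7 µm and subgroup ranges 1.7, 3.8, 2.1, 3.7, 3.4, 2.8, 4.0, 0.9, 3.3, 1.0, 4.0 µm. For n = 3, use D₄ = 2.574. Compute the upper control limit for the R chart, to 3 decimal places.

7.184

R̄ = (1.7 + 3.8 + 2.1 + 3.7 + 3.4 + 2.8 + 4.0 + 0.9 + 3.3 + 1.0 + 4.0) / 11 = 30.7000 / 11 = 2.7909
UCL_R = D₄·R̄ = 2.574 × 2.7909 = 7.1838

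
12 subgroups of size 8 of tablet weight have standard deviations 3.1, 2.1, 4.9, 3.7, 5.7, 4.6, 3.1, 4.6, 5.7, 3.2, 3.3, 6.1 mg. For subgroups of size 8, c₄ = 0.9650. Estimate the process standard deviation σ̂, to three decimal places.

s̄ = (3.1 + 2.1 + 4.9 + 3.7 + 5.7 + 4.6 + 3.1 + 4.6 + 5.7 + 3.2 + 3.3 + 6.1) / 12 = 4.1750
σ̂ = s̄ / c₄ = 4.1750 / 0.9650 = 4.3264

4.326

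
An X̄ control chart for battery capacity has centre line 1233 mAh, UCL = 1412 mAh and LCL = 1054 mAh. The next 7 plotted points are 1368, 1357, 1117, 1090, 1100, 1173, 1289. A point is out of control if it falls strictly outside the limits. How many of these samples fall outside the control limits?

All 7 points lie within [1054, 1412].

0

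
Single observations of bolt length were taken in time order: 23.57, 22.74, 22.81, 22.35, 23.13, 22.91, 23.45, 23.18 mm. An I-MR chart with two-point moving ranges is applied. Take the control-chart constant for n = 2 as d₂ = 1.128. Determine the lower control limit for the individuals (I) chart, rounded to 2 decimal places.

21.81

X̄ = (23.57 + 22.74 + 22.81 + 22.35 + 23.13 + 22.91 + 23.45 + 23.18) / 8 = 23.0175
Moving ranges: 0.83, 0.07, 0.46, 0.78, 0.22, 0.54, 0.27; M̄R̄ = 3.1700 / 7 = 0.4529
LCL = X̄ − 3·M̄R̄/d₂ = 23.0175 − 3 × 0.4529 / 1.128 = 21.8131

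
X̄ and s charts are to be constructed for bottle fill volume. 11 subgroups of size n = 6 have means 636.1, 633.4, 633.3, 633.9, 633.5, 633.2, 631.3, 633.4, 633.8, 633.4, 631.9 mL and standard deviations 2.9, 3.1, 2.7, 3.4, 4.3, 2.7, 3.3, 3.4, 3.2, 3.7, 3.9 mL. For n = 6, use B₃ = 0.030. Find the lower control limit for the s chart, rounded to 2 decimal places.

s̄ = (2.9 + 3.1 + 2.7 + 3.4 + 4.3 + 2.7 + 3.3 + 3.4 + 3.2 + 3.7 + 3.9) / 11 = 3.3273
LCL_s = B₃·s̄ = 0.030 × 3.3273 = 0.0998

0.10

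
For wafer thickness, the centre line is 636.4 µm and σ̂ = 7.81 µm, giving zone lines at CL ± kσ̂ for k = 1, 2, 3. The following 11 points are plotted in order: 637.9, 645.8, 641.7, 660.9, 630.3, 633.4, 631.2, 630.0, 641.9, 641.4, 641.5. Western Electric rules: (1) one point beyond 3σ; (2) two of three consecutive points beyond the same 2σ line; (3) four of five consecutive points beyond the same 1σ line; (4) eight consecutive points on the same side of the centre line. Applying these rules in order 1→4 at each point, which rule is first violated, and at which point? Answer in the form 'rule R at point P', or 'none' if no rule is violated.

Zone of each point (C = within 1σ̂, B = 1σ̂–2σ̂, A = 2σ̂–3σ̂, * = beyond 3σ̂; sign = side of CL): 1:+C, 2:+B, 3:+C, 4:+*, 5:-C, 6:-C, 7:-C, 8:-C, 9:+C, 10:+C, 11:+C
Rule 1 (one point beyond the 3σ limits) is satisfied at point 4.

rule 1 at point 4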